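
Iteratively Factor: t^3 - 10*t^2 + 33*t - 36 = (t - 3)*(t^2 - 7*t + 12) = (t - 4)*(t - 3)*(t - 3)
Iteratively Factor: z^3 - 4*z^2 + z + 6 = (z - 2)*(z^2 - 2*z - 3) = (z - 2)*(z + 1)*(z - 3)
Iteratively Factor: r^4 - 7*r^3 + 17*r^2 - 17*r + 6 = (r - 1)*(r^3 - 6*r^2 + 11*r - 6) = (r - 1)^2*(r^2 - 5*r + 6) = (r - 3)*(r - 1)^2*(r - 2)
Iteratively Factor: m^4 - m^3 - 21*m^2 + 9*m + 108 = (m - 4)*(m^3 + 3*m^2 - 9*m - 27) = (m - 4)*(m + 3)*(m^2 - 9) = (m - 4)*(m - 3)*(m + 3)*(m + 3)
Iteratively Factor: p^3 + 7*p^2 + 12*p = (p + 4)*(p^2 + 3*p) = (p + 3)*(p + 4)*(p)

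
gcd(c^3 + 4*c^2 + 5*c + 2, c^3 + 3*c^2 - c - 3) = c + 1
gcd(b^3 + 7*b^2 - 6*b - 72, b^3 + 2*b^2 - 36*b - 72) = b + 6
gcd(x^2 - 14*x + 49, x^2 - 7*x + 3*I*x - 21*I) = x - 7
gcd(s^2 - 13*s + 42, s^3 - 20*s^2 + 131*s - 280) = s - 7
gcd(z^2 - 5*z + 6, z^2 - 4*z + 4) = z - 2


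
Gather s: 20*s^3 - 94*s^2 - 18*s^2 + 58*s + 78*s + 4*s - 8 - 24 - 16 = 20*s^3 - 112*s^2 + 140*s - 48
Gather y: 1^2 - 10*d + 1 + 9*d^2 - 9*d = 9*d^2 - 19*d + 2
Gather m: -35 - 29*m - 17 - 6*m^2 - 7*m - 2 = -6*m^2 - 36*m - 54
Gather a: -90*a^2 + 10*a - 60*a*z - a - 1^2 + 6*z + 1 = -90*a^2 + a*(9 - 60*z) + 6*z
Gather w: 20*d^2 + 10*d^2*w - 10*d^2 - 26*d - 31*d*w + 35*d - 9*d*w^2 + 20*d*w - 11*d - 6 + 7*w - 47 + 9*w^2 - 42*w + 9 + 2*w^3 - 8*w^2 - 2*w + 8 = 10*d^2 - 2*d + 2*w^3 + w^2*(1 - 9*d) + w*(10*d^2 - 11*d - 37) - 36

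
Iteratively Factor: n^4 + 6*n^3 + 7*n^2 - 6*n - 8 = (n + 1)*(n^3 + 5*n^2 + 2*n - 8) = (n + 1)*(n + 4)*(n^2 + n - 2) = (n - 1)*(n + 1)*(n + 4)*(n + 2)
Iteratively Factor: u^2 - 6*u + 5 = (u - 5)*(u - 1)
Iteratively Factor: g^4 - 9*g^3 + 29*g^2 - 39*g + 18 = (g - 3)*(g^3 - 6*g^2 + 11*g - 6) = (g - 3)*(g - 1)*(g^2 - 5*g + 6) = (g - 3)^2*(g - 1)*(g - 2)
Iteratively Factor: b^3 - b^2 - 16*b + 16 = (b - 4)*(b^2 + 3*b - 4) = (b - 4)*(b - 1)*(b + 4)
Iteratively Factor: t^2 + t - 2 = (t + 2)*(t - 1)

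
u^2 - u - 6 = (u - 3)*(u + 2)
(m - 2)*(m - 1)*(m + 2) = m^3 - m^2 - 4*m + 4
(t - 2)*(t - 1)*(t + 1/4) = t^3 - 11*t^2/4 + 5*t/4 + 1/2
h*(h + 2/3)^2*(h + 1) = h^4 + 7*h^3/3 + 16*h^2/9 + 4*h/9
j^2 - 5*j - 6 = (j - 6)*(j + 1)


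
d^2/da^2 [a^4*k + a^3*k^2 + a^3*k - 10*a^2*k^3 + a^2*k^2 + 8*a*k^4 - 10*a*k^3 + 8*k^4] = 2*k*(6*a^2 + 3*a*k + 3*a - 10*k^2 + k)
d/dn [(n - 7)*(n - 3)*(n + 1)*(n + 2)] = 4*n^3 - 21*n^2 - 14*n + 43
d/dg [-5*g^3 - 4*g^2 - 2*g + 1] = -15*g^2 - 8*g - 2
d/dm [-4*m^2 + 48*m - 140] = 48 - 8*m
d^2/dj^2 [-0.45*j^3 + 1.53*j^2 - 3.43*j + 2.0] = 3.06 - 2.7*j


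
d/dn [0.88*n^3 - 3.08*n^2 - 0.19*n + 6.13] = 2.64*n^2 - 6.16*n - 0.19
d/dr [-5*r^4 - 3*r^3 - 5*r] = -20*r^3 - 9*r^2 - 5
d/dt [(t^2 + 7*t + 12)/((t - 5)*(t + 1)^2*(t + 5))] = (-2*t^4 - 21*t^3 - 55*t^2 + 101*t + 425)/(t^7 + 3*t^6 - 47*t^5 - 149*t^4 + 475*t^3 + 1825*t^2 + 1875*t + 625)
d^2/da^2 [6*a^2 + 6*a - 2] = 12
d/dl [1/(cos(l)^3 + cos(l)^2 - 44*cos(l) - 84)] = (3*cos(l)^2 + 2*cos(l) - 44)*sin(l)/(cos(l)^3 + cos(l)^2 - 44*cos(l) - 84)^2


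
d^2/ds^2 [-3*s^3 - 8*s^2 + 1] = -18*s - 16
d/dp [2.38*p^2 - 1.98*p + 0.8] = 4.76*p - 1.98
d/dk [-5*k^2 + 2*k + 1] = 2 - 10*k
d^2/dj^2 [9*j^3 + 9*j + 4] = 54*j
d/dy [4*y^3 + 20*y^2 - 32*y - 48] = 12*y^2 + 40*y - 32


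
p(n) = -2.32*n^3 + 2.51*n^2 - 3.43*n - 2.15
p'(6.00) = -223.87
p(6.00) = -433.49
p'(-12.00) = -1065.91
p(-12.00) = 4409.41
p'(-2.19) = -47.80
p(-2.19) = 41.77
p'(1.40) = -10.04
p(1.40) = -8.40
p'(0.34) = -2.53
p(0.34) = -3.12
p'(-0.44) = -6.99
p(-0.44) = 0.04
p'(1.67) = -14.46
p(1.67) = -11.68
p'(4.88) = -144.68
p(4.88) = -228.73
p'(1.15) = -6.86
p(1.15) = -6.30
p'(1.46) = -10.94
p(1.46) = -9.03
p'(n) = -6.96*n^2 + 5.02*n - 3.43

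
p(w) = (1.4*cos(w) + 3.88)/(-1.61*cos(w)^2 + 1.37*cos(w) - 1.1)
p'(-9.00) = -0.50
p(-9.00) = -0.71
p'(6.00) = 1.25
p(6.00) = -4.12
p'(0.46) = -2.01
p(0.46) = -4.41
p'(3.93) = -1.26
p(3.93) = -1.01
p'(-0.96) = 1.21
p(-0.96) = -5.55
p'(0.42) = -1.85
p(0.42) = -4.33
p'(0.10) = -0.44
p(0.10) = -3.96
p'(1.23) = 3.39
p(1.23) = -5.29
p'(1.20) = 2.85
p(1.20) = -5.38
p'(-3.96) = 1.35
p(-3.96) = -1.05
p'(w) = (-3.22*sin(w)*cos(w) + 1.37*sin(w))*(1.4*cos(w) + 3.88)/(-1.61*cos(w)^2 + 1.37*cos(w) - 1.1)^2 - 1.4*sin(w)/(-1.61*cos(w)^2 + 1.37*cos(w) - 1.1) = (-2.254*cos(w)^2 - 12.4936*cos(w) + 6.8556)*sin(w)/(2.5921*cos(w)^4 - 4.4114*cos(w)^3 + 5.4189*cos(w)^2 - 3.014*cos(w) + 1.21)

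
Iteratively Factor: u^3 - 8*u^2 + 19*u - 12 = (u - 1)*(u^2 - 7*u + 12) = (u - 3)*(u - 1)*(u - 4)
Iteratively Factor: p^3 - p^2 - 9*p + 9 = (p - 1)*(p^2 - 9) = (p - 3)*(p - 1)*(p + 3)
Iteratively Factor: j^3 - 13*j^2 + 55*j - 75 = (j - 3)*(j^2 - 10*j + 25) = (j - 5)*(j - 3)*(j - 5)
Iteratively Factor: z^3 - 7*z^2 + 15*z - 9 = (z - 3)*(z^2 - 4*z + 3) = (z - 3)*(z - 1)*(z - 3)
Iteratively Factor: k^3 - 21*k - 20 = (k + 1)*(k^2 - k - 20) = (k + 1)*(k + 4)*(k - 5)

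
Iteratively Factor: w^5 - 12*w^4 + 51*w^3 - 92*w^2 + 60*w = (w - 3)*(w^4 - 9*w^3 + 24*w^2 - 20*w) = (w - 3)*(w - 2)*(w^3 - 7*w^2 + 10*w) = (w - 3)*(w - 2)^2*(w^2 - 5*w) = (w - 5)*(w - 3)*(w - 2)^2*(w)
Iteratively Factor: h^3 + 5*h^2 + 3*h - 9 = (h + 3)*(h^2 + 2*h - 3) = (h - 1)*(h + 3)*(h + 3)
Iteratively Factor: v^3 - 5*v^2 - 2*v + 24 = (v + 2)*(v^2 - 7*v + 12) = (v - 3)*(v + 2)*(v - 4)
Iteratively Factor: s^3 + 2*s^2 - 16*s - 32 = (s + 4)*(s^2 - 2*s - 8) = (s + 2)*(s + 4)*(s - 4)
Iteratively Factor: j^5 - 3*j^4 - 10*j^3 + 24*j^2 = (j - 4)*(j^4 + j^3 - 6*j^2) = (j - 4)*(j + 3)*(j^3 - 2*j^2) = (j - 4)*(j - 2)*(j + 3)*(j^2) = j*(j - 4)*(j - 2)*(j + 3)*(j)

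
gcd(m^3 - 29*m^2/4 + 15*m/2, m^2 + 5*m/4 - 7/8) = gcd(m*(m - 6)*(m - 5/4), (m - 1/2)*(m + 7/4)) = 1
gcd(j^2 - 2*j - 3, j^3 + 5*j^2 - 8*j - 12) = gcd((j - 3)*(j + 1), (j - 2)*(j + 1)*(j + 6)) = j + 1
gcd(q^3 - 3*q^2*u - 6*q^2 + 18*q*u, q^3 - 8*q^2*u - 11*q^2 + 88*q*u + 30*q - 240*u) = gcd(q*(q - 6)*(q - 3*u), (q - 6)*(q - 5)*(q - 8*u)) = q - 6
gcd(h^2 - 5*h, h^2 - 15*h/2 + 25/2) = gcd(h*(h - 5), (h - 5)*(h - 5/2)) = h - 5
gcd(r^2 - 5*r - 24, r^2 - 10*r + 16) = r - 8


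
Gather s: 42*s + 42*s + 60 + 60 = 84*s + 120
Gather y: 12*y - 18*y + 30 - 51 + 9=-6*y - 12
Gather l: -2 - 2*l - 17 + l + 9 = -l - 10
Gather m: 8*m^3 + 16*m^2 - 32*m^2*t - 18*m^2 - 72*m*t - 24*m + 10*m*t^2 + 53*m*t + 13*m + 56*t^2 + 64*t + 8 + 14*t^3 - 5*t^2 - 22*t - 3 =8*m^3 + m^2*(-32*t - 2) + m*(10*t^2 - 19*t - 11) + 14*t^3 + 51*t^2 + 42*t + 5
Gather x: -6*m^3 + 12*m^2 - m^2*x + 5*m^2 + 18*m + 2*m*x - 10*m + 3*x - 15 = -6*m^3 + 17*m^2 + 8*m + x*(-m^2 + 2*m + 3) - 15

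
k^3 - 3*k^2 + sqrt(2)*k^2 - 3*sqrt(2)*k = k*(k - 3)*(k + sqrt(2))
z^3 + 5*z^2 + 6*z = z*(z + 2)*(z + 3)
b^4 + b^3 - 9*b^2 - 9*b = b*(b - 3)*(b + 1)*(b + 3)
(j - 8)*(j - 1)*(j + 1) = j^3 - 8*j^2 - j + 8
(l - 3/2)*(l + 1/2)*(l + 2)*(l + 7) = l^4 + 8*l^3 + 17*l^2/4 - 83*l/4 - 21/2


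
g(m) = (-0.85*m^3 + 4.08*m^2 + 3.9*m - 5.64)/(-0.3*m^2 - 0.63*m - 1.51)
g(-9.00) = -45.15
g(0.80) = 0.16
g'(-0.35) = -2.10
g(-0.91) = 4.36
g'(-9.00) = 3.01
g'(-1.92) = 12.96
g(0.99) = -0.57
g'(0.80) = -4.07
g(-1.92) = -5.64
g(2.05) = -3.00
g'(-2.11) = 12.87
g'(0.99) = -3.61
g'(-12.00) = 2.88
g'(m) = (0.6*m + 0.63)*(-0.85*m^3 + 4.08*m^2 + 3.9*m - 5.64)/(-0.3*m^2 - 0.63*m - 1.51)^2 + (-2.55*m^2 + 8.16*m + 3.9)/(-0.3*m^2 - 0.63*m - 1.51) = (0.255*m^4 + 1.071*m^3 + 2.4501*m^2 - 15.7056*m - 9.4422)/(0.09*m^4 + 0.378*m^3 + 1.3029*m^2 + 1.9026*m + 2.2801)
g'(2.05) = -1.07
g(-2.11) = -8.10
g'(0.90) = -3.84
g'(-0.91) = 4.45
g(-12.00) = -53.94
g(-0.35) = 4.88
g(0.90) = -0.24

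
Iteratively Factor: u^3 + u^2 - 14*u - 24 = (u + 2)*(u^2 - u - 12) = (u + 2)*(u + 3)*(u - 4)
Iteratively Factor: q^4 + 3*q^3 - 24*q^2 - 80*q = (q)*(q^3 + 3*q^2 - 24*q - 80) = q*(q + 4)*(q^2 - q - 20) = q*(q + 4)^2*(q - 5)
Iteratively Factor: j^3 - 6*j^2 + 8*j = (j - 4)*(j^2 - 2*j) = j*(j - 4)*(j - 2)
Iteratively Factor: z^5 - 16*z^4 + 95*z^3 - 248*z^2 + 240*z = (z)*(z^4 - 16*z^3 + 95*z^2 - 248*z + 240) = z*(z - 3)*(z^3 - 13*z^2 + 56*z - 80) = z*(z - 4)*(z - 3)*(z^2 - 9*z + 20) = z*(z - 5)*(z - 4)*(z - 3)*(z - 4)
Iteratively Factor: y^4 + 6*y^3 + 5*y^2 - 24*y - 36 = (y + 3)*(y^3 + 3*y^2 - 4*y - 12) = (y + 2)*(y + 3)*(y^2 + y - 6) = (y - 2)*(y + 2)*(y + 3)*(y + 3)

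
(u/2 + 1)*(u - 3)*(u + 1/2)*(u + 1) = u^4/2 + u^3/4 - 7*u^2/2 - 19*u/4 - 3/2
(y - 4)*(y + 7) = y^2 + 3*y - 28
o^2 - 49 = (o - 7)*(o + 7)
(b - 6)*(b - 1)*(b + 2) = b^3 - 5*b^2 - 8*b + 12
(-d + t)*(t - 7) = -d*t + 7*d + t^2 - 7*t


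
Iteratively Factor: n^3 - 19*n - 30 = (n + 2)*(n^2 - 2*n - 15) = (n + 2)*(n + 3)*(n - 5)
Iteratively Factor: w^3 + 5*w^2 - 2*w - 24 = (w - 2)*(w^2 + 7*w + 12) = (w - 2)*(w + 4)*(w + 3)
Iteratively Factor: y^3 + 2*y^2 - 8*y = (y - 2)*(y^2 + 4*y) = (y - 2)*(y + 4)*(y)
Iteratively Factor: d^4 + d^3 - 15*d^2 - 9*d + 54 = (d + 3)*(d^3 - 2*d^2 - 9*d + 18) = (d - 3)*(d + 3)*(d^2 + d - 6) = (d - 3)*(d - 2)*(d + 3)*(d + 3)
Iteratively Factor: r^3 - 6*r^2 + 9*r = (r)*(r^2 - 6*r + 9) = r*(r - 3)*(r - 3)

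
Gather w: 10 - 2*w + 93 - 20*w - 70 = 33 - 22*w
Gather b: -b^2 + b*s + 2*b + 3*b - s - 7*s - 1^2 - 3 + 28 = -b^2 + b*(s + 5) - 8*s + 24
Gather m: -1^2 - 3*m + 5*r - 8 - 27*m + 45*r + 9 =-30*m + 50*r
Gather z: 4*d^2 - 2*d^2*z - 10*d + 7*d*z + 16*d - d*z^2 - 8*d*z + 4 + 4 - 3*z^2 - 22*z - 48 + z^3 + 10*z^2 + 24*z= 4*d^2 + 6*d + z^3 + z^2*(7 - d) + z*(-2*d^2 - d + 2) - 40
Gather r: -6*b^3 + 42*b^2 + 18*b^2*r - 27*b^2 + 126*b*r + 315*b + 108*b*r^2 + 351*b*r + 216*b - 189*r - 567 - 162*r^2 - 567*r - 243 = -6*b^3 + 15*b^2 + 531*b + r^2*(108*b - 162) + r*(18*b^2 + 477*b - 756) - 810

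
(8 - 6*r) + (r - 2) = 6 - 5*r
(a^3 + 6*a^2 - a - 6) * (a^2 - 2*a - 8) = a^5 + 4*a^4 - 21*a^3 - 52*a^2 + 20*a + 48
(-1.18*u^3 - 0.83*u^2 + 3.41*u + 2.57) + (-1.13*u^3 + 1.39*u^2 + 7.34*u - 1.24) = -2.31*u^3 + 0.56*u^2 + 10.75*u + 1.33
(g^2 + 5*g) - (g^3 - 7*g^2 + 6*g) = -g^3 + 8*g^2 - g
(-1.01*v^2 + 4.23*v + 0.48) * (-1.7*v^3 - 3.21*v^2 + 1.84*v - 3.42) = 1.717*v^5 - 3.9489*v^4 - 16.2527*v^3 + 9.6966*v^2 - 13.5834*v - 1.6416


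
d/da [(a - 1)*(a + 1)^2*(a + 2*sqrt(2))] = (a + 1)*((a - 1)*(a + 1) + 2*(a - 1)*(a + 2*sqrt(2)) + (a + 1)*(a + 2*sqrt(2)))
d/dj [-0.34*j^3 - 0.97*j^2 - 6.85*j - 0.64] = -1.02*j^2 - 1.94*j - 6.85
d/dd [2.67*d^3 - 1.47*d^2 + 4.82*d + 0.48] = 8.01*d^2 - 2.94*d + 4.82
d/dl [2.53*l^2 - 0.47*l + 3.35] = 5.06*l - 0.47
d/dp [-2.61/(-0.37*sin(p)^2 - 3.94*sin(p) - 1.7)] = -(1.9314*sin(p) + 10.2834)*cos(p)/(0.37*sin(p)^2 + 3.94*sin(p) + 1.7)^2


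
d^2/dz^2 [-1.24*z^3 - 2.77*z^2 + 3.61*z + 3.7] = -7.44*z - 5.54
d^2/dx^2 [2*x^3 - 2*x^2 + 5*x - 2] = 12*x - 4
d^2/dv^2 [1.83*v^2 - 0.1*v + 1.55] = 3.66000000000000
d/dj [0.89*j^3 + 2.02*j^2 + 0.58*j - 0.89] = 2.67*j^2 + 4.04*j + 0.58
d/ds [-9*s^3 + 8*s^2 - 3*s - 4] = -27*s^2 + 16*s - 3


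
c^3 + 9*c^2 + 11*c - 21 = (c - 1)*(c + 3)*(c + 7)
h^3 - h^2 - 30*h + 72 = (h - 4)*(h - 3)*(h + 6)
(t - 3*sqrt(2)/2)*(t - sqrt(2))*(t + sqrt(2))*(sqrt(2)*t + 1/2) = sqrt(2)*t^4 - 5*t^3/2 - 11*sqrt(2)*t^2/4 + 5*t + 3*sqrt(2)/2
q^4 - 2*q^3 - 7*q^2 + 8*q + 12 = (q - 3)*(q - 2)*(q + 1)*(q + 2)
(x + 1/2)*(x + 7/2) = x^2 + 4*x + 7/4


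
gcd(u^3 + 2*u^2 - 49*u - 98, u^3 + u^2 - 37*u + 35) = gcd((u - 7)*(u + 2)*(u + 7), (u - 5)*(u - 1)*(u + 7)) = u + 7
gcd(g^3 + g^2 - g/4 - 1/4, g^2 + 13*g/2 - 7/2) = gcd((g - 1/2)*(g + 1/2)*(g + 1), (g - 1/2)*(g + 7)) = g - 1/2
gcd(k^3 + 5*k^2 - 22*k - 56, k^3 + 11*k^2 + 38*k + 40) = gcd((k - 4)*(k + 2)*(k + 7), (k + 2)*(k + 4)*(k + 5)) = k + 2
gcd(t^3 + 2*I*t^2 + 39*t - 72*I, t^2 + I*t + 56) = t + 8*I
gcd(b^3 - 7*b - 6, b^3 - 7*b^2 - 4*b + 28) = b + 2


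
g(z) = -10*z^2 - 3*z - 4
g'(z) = -20*z - 3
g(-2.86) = -77.22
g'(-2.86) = 54.20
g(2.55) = -76.68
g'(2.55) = -54.00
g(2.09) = -53.95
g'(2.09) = -44.80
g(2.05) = -52.18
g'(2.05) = -44.00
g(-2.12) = -42.58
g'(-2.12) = 39.40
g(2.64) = -81.62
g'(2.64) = -55.80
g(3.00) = -103.00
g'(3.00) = -63.00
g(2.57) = -77.76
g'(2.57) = -54.40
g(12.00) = -1480.00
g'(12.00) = -243.00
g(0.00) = -4.00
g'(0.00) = -3.00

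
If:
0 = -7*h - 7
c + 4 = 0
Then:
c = -4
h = -1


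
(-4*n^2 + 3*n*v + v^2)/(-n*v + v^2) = (4*n + v)/v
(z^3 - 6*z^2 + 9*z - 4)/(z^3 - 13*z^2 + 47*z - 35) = (z^2 - 5*z + 4)/(z^2 - 12*z + 35)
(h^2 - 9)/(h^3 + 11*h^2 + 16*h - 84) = (h^2 - 9)/(h^3 + 11*h^2 + 16*h - 84)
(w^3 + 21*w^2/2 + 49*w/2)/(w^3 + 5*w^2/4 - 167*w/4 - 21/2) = 2*w*(2*w + 7)/(4*w^2 - 23*w - 6)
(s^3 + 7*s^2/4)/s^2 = s + 7/4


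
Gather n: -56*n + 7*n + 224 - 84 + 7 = 147 - 49*n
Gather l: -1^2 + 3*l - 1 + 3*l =6*l - 2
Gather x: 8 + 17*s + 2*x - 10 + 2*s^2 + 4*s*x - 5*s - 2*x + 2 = 2*s^2 + 4*s*x + 12*s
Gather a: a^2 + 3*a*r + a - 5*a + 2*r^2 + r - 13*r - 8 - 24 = a^2 + a*(3*r - 4) + 2*r^2 - 12*r - 32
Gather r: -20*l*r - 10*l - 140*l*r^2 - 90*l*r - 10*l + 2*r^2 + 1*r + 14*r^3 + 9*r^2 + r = -20*l + 14*r^3 + r^2*(11 - 140*l) + r*(2 - 110*l)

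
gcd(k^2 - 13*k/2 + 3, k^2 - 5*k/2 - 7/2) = 1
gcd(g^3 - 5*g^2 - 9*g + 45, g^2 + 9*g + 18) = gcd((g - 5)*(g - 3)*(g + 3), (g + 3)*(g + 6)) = g + 3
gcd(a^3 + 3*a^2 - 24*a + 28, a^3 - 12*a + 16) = a^2 - 4*a + 4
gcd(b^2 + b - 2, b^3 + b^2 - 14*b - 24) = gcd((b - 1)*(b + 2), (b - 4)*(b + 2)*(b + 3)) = b + 2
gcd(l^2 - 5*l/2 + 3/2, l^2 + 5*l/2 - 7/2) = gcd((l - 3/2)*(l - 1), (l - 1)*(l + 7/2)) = l - 1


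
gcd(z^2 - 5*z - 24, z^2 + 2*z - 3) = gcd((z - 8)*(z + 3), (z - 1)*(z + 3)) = z + 3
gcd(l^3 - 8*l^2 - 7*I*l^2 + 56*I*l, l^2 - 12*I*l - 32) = 1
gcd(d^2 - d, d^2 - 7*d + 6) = d - 1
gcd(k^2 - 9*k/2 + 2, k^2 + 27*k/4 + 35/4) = 1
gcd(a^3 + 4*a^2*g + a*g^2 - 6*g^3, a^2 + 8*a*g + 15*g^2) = a + 3*g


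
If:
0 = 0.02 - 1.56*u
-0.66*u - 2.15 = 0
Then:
No Solution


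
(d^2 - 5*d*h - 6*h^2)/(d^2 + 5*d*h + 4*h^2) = (d - 6*h)/(d + 4*h)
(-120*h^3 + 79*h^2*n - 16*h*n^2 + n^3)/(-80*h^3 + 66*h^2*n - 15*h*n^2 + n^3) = (3*h - n)/(2*h - n)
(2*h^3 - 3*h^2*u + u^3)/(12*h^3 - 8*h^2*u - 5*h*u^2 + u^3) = (-h + u)/(-6*h + u)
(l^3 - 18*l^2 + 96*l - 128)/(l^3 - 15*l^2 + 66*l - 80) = (l - 8)/(l - 5)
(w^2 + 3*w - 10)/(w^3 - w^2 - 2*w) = (w + 5)/(w*(w + 1))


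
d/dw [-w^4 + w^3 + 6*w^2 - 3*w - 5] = -4*w^3 + 3*w^2 + 12*w - 3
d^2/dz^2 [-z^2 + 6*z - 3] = -2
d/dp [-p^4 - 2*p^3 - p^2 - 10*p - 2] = -4*p^3 - 6*p^2 - 2*p - 10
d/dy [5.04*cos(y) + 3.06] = -5.04*sin(y)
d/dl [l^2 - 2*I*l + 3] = 2*l - 2*I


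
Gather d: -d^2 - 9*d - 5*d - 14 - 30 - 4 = -d^2 - 14*d - 48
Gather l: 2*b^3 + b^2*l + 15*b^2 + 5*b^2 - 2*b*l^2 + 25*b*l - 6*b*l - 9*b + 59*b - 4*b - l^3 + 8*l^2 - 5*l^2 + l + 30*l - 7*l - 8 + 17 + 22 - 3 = 2*b^3 + 20*b^2 + 46*b - l^3 + l^2*(3 - 2*b) + l*(b^2 + 19*b + 24) + 28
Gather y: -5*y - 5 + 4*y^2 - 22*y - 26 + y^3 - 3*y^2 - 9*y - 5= y^3 + y^2 - 36*y - 36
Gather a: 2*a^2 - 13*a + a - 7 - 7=2*a^2 - 12*a - 14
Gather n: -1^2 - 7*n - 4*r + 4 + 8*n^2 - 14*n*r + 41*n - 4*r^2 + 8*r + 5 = 8*n^2 + n*(34 - 14*r) - 4*r^2 + 4*r + 8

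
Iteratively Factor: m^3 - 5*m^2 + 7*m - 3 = (m - 1)*(m^2 - 4*m + 3) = (m - 1)^2*(m - 3)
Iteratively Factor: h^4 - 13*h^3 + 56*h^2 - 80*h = (h)*(h^3 - 13*h^2 + 56*h - 80) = h*(h - 4)*(h^2 - 9*h + 20) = h*(h - 5)*(h - 4)*(h - 4)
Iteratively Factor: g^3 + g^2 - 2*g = (g)*(g^2 + g - 2) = g*(g + 2)*(g - 1)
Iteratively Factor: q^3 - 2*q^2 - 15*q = (q)*(q^2 - 2*q - 15) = q*(q + 3)*(q - 5)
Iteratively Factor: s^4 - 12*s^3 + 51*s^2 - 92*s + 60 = (s - 2)*(s^3 - 10*s^2 + 31*s - 30) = (s - 3)*(s - 2)*(s^2 - 7*s + 10) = (s - 5)*(s - 3)*(s - 2)*(s - 2)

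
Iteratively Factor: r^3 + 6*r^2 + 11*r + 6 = (r + 2)*(r^2 + 4*r + 3) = (r + 2)*(r + 3)*(r + 1)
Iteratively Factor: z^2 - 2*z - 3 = (z - 3)*(z + 1)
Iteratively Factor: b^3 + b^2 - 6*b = (b - 2)*(b^2 + 3*b) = (b - 2)*(b + 3)*(b)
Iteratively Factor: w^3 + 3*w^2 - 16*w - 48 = (w + 3)*(w^2 - 16) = (w - 4)*(w + 3)*(w + 4)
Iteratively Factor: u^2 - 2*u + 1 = (u - 1)*(u - 1)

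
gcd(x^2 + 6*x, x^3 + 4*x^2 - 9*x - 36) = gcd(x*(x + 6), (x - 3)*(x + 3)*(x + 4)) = 1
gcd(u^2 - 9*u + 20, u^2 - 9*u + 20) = u^2 - 9*u + 20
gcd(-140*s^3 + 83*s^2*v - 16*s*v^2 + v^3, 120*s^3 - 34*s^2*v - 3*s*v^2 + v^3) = 20*s^2 - 9*s*v + v^2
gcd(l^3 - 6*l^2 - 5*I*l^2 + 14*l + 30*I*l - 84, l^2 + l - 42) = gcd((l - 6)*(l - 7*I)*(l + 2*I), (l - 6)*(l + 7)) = l - 6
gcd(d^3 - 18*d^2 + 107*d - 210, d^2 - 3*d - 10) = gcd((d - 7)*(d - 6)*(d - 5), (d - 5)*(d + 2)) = d - 5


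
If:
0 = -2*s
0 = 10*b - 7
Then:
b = 7/10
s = 0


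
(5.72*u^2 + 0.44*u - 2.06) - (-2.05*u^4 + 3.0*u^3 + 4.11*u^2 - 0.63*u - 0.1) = 2.05*u^4 - 3.0*u^3 + 1.61*u^2 + 1.07*u - 1.96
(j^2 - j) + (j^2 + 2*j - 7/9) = 2*j^2 + j - 7/9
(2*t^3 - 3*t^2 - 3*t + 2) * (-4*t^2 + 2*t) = -8*t^5 + 16*t^4 + 6*t^3 - 14*t^2 + 4*t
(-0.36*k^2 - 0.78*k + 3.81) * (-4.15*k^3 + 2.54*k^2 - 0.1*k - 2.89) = 1.494*k^5 + 2.3226*k^4 - 17.7567*k^3 + 10.7958*k^2 + 1.8732*k - 11.0109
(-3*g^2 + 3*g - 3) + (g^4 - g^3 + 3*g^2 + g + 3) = g^4 - g^3 + 4*g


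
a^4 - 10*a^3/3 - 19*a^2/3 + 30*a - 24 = (a - 3)*(a - 2)*(a - 4/3)*(a + 3)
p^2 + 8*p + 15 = (p + 3)*(p + 5)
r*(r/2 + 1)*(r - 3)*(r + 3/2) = r^4/2 + r^3/4 - 15*r^2/4 - 9*r/2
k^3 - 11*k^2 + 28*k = k*(k - 7)*(k - 4)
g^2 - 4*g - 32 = (g - 8)*(g + 4)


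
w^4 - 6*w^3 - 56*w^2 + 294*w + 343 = (w - 7)^2*(w + 1)*(w + 7)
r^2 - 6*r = r*(r - 6)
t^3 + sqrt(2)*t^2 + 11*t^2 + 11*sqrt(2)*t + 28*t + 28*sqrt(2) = (t + 4)*(t + 7)*(t + sqrt(2))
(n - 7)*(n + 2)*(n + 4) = n^3 - n^2 - 34*n - 56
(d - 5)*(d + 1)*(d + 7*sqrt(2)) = d^3 - 4*d^2 + 7*sqrt(2)*d^2 - 28*sqrt(2)*d - 5*d - 35*sqrt(2)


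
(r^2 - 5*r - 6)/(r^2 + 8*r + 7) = (r - 6)/(r + 7)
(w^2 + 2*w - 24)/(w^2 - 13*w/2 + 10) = 2*(w + 6)/(2*w - 5)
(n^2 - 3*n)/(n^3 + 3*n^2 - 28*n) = (n - 3)/(n^2 + 3*n - 28)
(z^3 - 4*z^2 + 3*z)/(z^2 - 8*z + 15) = z*(z - 1)/(z - 5)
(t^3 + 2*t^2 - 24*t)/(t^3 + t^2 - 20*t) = (t + 6)/(t + 5)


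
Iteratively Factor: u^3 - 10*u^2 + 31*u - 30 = (u - 5)*(u^2 - 5*u + 6) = (u - 5)*(u - 2)*(u - 3)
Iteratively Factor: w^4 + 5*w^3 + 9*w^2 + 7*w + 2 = (w + 1)*(w^3 + 4*w^2 + 5*w + 2) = (w + 1)*(w + 2)*(w^2 + 2*w + 1) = (w + 1)^2*(w + 2)*(w + 1)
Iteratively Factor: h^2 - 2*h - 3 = (h + 1)*(h - 3)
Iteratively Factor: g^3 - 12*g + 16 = (g - 2)*(g^2 + 2*g - 8) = (g - 2)^2*(g + 4)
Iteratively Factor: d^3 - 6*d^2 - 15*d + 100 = (d + 4)*(d^2 - 10*d + 25) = (d - 5)*(d + 4)*(d - 5)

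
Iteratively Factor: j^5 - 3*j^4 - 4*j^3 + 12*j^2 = (j - 3)*(j^4 - 4*j^2) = j*(j - 3)*(j^3 - 4*j) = j^2*(j - 3)*(j^2 - 4) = j^2*(j - 3)*(j - 2)*(j + 2)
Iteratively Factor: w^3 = (w)*(w^2) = w^2*(w)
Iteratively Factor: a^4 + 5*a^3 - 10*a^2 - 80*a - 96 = (a + 2)*(a^3 + 3*a^2 - 16*a - 48) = (a + 2)*(a + 3)*(a^2 - 16) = (a - 4)*(a + 2)*(a + 3)*(a + 4)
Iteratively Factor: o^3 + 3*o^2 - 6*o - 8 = (o + 4)*(o^2 - o - 2) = (o - 2)*(o + 4)*(o + 1)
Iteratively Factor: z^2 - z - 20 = (z - 5)*(z + 4)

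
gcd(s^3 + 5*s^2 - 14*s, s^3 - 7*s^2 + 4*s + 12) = s - 2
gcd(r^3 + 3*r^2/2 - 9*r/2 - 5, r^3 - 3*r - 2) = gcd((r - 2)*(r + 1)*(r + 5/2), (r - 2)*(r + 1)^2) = r^2 - r - 2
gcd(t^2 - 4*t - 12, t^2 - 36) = t - 6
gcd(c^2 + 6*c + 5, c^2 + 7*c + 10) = c + 5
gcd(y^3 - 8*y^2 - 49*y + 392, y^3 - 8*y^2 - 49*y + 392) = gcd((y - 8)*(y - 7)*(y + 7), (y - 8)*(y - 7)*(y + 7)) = y^3 - 8*y^2 - 49*y + 392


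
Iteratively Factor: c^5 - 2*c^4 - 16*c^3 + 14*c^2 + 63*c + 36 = (c - 3)*(c^4 + c^3 - 13*c^2 - 25*c - 12) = (c - 4)*(c - 3)*(c^3 + 5*c^2 + 7*c + 3) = (c - 4)*(c - 3)*(c + 1)*(c^2 + 4*c + 3) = (c - 4)*(c - 3)*(c + 1)^2*(c + 3)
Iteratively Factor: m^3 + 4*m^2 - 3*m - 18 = (m - 2)*(m^2 + 6*m + 9) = (m - 2)*(m + 3)*(m + 3)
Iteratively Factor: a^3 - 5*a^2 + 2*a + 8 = (a - 2)*(a^2 - 3*a - 4) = (a - 2)*(a + 1)*(a - 4)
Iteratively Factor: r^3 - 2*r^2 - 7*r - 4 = (r + 1)*(r^2 - 3*r - 4) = (r - 4)*(r + 1)*(r + 1)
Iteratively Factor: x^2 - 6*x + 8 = (x - 2)*(x - 4)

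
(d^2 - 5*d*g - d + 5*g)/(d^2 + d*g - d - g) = (d - 5*g)/(d + g)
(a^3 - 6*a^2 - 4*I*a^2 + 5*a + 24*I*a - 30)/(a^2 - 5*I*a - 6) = (a^3 + a^2*(-6 - 4*I) + a*(5 + 24*I) - 30)/(a^2 - 5*I*a - 6)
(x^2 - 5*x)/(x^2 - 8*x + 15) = x/(x - 3)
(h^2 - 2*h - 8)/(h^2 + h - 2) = (h - 4)/(h - 1)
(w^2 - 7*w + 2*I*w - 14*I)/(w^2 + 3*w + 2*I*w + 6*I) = (w - 7)/(w + 3)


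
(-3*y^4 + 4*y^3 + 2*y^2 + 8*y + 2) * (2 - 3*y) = 9*y^5 - 18*y^4 + 2*y^3 - 20*y^2 + 10*y + 4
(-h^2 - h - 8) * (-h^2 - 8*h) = h^4 + 9*h^3 + 16*h^2 + 64*h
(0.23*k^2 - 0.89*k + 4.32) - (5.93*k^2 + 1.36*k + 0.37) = -5.7*k^2 - 2.25*k + 3.95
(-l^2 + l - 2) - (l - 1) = -l^2 - 1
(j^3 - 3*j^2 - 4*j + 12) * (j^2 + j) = j^5 - 2*j^4 - 7*j^3 + 8*j^2 + 12*j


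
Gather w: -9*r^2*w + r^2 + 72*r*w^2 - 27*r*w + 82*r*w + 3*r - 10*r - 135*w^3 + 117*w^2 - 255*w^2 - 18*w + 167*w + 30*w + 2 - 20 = r^2 - 7*r - 135*w^3 + w^2*(72*r - 138) + w*(-9*r^2 + 55*r + 179) - 18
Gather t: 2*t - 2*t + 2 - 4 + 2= 0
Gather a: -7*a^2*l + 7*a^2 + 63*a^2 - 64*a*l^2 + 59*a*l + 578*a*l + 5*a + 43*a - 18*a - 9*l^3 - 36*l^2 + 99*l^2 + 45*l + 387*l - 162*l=a^2*(70 - 7*l) + a*(-64*l^2 + 637*l + 30) - 9*l^3 + 63*l^2 + 270*l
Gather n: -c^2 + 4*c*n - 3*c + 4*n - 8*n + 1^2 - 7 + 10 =-c^2 - 3*c + n*(4*c - 4) + 4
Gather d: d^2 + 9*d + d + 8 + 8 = d^2 + 10*d + 16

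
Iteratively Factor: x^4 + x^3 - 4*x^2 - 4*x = (x + 1)*(x^3 - 4*x) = (x + 1)*(x + 2)*(x^2 - 2*x) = x*(x + 1)*(x + 2)*(x - 2)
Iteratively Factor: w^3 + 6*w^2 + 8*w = (w + 4)*(w^2 + 2*w) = w*(w + 4)*(w + 2)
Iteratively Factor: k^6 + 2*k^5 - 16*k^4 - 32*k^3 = (k - 4)*(k^5 + 6*k^4 + 8*k^3) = k*(k - 4)*(k^4 + 6*k^3 + 8*k^2) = k^2*(k - 4)*(k^3 + 6*k^2 + 8*k) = k^2*(k - 4)*(k + 2)*(k^2 + 4*k) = k^2*(k - 4)*(k + 2)*(k + 4)*(k)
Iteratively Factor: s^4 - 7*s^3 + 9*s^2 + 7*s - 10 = (s - 5)*(s^3 - 2*s^2 - s + 2) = (s - 5)*(s - 1)*(s^2 - s - 2) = (s - 5)*(s - 2)*(s - 1)*(s + 1)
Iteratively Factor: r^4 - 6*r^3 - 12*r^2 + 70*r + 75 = (r + 1)*(r^3 - 7*r^2 - 5*r + 75) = (r - 5)*(r + 1)*(r^2 - 2*r - 15) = (r - 5)*(r + 1)*(r + 3)*(r - 5)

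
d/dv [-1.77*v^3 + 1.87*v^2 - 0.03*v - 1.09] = -5.31*v^2 + 3.74*v - 0.03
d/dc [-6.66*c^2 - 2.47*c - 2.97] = -13.32*c - 2.47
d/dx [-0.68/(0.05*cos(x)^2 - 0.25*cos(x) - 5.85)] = (0.17 - 0.068*cos(x))*sin(x)/(-0.05*cos(x)^2 + 0.25*cos(x) + 5.85)^2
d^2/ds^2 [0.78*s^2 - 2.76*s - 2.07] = 1.56000000000000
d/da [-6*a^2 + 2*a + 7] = 2 - 12*a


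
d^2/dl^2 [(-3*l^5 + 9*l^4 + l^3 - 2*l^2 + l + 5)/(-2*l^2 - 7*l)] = 2*(36*l^7 + 300*l^6 + 504*l^5 - 1323*l^4 - 81*l^3 - 60*l^2 - 210*l - 245)/(l^3*(8*l^3 + 84*l^2 + 294*l + 343))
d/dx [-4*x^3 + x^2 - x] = -12*x^2 + 2*x - 1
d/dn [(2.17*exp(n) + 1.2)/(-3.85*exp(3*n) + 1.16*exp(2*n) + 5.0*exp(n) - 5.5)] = (16.709*exp(3*n) + 11.3428*exp(2*n) - 2.784*exp(n) - 17.935)*exp(n)/(14.8225*exp(6*n) - 8.932*exp(5*n) - 37.1544*exp(4*n) + 53.95*exp(3*n) + 12.24*exp(2*n) - 55.0*exp(n) + 30.25)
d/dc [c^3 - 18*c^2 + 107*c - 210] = 3*c^2 - 36*c + 107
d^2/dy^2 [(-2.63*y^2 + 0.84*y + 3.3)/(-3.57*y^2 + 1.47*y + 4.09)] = (-5.6843418860808e-14*y^4 + 6.192522*y^3 - 21.940506*y^2 + 30.317868*y - 12.54005)/(45.499293*y^6 - 56.205009*y^5 - 133.236684*y^4 + 125.606943*y^3 + 152.643708*y^2 - 73.770921*y - 68.417929)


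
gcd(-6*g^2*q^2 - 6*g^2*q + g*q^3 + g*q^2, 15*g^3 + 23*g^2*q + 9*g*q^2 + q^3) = 1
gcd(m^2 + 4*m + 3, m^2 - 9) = m + 3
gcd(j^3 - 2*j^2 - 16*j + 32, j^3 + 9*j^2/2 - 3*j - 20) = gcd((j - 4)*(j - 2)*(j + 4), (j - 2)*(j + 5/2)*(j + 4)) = j^2 + 2*j - 8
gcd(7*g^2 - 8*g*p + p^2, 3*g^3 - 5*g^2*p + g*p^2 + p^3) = -g + p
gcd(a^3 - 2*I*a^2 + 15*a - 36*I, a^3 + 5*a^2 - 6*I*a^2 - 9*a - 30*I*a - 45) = a^2 - 6*I*a - 9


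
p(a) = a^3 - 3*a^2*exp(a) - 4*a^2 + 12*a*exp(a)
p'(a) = -3*a^2*exp(a) + 3*a^2 + 6*a*exp(a) - 8*a + 12*exp(a)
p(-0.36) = -3.85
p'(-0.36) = 9.86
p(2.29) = 107.04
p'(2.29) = 96.24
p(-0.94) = -9.81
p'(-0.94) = 11.62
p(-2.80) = -56.79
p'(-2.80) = 44.20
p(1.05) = 23.30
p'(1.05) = 37.75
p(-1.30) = -14.59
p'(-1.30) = 15.23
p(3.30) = 180.27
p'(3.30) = -17.32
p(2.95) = 168.40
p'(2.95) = 71.15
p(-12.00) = -2304.00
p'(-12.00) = 528.00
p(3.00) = 171.77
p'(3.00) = 63.26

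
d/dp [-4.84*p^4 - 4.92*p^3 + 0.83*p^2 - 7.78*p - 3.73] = -19.36*p^3 - 14.76*p^2 + 1.66*p - 7.78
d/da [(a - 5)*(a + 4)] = 2*a - 1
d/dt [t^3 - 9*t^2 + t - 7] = 3*t^2 - 18*t + 1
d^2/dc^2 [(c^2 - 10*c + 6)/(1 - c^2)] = 2*(10*c^3 - 21*c^2 + 30*c - 7)/(c^6 - 3*c^4 + 3*c^2 - 1)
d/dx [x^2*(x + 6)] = 3*x*(x + 4)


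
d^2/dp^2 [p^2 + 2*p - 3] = 2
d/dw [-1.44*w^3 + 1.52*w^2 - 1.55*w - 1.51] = -4.32*w^2 + 3.04*w - 1.55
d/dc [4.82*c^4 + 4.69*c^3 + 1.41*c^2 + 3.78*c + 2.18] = 19.28*c^3 + 14.07*c^2 + 2.82*c + 3.78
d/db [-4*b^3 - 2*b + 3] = -12*b^2 - 2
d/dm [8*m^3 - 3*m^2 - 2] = 6*m*(4*m - 1)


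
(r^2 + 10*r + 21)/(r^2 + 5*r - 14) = (r + 3)/(r - 2)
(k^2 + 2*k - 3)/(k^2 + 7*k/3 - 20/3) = 3*(k^2 + 2*k - 3)/(3*k^2 + 7*k - 20)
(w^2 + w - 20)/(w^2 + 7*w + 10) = (w - 4)/(w + 2)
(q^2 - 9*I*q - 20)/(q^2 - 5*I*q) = (q - 4*I)/q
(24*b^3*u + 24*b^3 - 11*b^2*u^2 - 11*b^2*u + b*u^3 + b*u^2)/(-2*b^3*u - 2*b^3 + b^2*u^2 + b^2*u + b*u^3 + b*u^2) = (24*b^2 - 11*b*u + u^2)/(-2*b^2 + b*u + u^2)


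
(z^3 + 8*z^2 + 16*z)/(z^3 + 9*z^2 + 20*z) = (z + 4)/(z + 5)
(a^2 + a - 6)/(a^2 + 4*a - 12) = (a + 3)/(a + 6)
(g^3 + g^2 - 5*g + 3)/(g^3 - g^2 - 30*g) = (-g^3 - g^2 + 5*g - 3)/(g*(-g^2 + g + 30))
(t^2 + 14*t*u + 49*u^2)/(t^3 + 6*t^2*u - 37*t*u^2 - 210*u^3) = (t + 7*u)/(t^2 - t*u - 30*u^2)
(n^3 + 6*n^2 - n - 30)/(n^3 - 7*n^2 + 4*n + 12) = (n^2 + 8*n + 15)/(n^2 - 5*n - 6)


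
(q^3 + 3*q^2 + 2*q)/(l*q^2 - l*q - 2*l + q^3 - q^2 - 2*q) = q*(q + 2)/(l*q - 2*l + q^2 - 2*q)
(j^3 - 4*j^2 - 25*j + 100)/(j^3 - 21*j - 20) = (j^2 + j - 20)/(j^2 + 5*j + 4)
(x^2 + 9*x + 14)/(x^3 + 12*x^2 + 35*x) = (x + 2)/(x*(x + 5))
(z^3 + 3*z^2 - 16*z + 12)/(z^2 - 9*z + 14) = (z^2 + 5*z - 6)/(z - 7)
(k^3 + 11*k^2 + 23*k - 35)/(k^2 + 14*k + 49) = (k^2 + 4*k - 5)/(k + 7)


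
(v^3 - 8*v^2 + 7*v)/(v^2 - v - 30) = v*(-v^2 + 8*v - 7)/(-v^2 + v + 30)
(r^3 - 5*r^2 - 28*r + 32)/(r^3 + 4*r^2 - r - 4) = (r - 8)/(r + 1)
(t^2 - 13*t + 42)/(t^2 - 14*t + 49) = (t - 6)/(t - 7)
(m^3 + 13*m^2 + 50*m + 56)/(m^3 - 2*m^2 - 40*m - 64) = (m + 7)/(m - 8)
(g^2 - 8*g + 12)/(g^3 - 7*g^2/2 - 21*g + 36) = 2*(g - 2)/(2*g^2 + 5*g - 12)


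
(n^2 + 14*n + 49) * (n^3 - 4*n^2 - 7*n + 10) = n^5 + 10*n^4 - 14*n^3 - 284*n^2 - 203*n + 490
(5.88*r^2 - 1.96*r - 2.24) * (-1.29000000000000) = -7.5852*r^2 + 2.5284*r + 2.8896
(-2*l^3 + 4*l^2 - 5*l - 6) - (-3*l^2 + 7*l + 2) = -2*l^3 + 7*l^2 - 12*l - 8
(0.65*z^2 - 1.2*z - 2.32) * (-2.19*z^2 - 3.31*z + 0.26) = -1.4235*z^4 + 0.4765*z^3 + 9.2218*z^2 + 7.3672*z - 0.6032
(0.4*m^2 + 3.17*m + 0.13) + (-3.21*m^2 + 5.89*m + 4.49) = -2.81*m^2 + 9.06*m + 4.62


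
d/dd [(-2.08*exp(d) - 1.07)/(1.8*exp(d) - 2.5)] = 7.126*exp(d)/(1.8*exp(d) - 2.5)^2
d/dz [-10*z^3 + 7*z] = 7 - 30*z^2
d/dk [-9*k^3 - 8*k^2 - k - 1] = -27*k^2 - 16*k - 1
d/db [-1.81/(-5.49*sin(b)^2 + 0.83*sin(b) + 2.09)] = (1.5023 - 19.8738*sin(b))*cos(b)/(-5.49*sin(b)^2 + 0.83*sin(b) + 2.09)^2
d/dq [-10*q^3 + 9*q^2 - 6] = 6*q*(3 - 5*q)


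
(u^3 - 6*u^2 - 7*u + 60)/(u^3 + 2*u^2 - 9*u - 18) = (u^2 - 9*u + 20)/(u^2 - u - 6)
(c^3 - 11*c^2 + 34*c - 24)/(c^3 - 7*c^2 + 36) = (c^2 - 5*c + 4)/(c^2 - c - 6)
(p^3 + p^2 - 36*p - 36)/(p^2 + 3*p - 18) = (p^2 - 5*p - 6)/(p - 3)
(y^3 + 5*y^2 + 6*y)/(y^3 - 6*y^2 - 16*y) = (y + 3)/(y - 8)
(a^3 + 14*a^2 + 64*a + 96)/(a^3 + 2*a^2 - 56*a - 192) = (a + 4)/(a - 8)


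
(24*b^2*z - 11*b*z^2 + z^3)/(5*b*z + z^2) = (24*b^2 - 11*b*z + z^2)/(5*b + z)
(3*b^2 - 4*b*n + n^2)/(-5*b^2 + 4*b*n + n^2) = (-3*b + n)/(5*b + n)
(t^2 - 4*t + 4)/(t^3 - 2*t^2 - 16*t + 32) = (t - 2)/(t^2 - 16)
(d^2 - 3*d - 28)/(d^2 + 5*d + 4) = (d - 7)/(d + 1)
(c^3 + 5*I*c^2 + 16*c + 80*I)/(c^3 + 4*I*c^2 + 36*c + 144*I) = (c^2 + I*c + 20)/(c^2 + 36)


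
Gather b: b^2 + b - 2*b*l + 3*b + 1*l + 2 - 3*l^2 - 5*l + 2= b^2 + b*(4 - 2*l) - 3*l^2 - 4*l + 4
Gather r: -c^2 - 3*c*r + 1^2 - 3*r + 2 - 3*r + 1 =-c^2 + r*(-3*c - 6) + 4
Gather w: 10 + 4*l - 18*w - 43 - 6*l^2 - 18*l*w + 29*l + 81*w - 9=-6*l^2 + 33*l + w*(63 - 18*l) - 42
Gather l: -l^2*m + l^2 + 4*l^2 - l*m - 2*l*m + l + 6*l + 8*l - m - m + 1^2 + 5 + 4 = l^2*(5 - m) + l*(15 - 3*m) - 2*m + 10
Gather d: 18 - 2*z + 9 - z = 27 - 3*z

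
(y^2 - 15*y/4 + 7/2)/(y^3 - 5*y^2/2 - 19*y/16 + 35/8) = 4/(4*y + 5)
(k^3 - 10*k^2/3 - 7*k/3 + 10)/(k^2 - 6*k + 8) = (k^2 - 4*k/3 - 5)/(k - 4)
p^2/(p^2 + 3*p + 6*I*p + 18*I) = p^2/(p^2 + p*(3 + 6*I) + 18*I)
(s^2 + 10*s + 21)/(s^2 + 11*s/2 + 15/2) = 2*(s + 7)/(2*s + 5)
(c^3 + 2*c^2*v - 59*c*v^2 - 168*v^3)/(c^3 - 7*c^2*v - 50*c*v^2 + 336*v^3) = (-c - 3*v)/(-c + 6*v)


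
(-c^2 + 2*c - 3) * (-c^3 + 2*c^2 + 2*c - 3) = c^5 - 4*c^4 + 5*c^3 + c^2 - 12*c + 9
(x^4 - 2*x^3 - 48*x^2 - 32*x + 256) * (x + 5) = x^5 + 3*x^4 - 58*x^3 - 272*x^2 + 96*x + 1280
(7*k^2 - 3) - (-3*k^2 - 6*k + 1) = 10*k^2 + 6*k - 4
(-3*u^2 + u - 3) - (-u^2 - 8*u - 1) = -2*u^2 + 9*u - 2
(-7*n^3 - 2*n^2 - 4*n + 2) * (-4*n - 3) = 28*n^4 + 29*n^3 + 22*n^2 + 4*n - 6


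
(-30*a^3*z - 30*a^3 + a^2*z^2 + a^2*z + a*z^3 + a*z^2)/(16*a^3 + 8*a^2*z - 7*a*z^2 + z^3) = a*(-30*a^2*z - 30*a^2 + a*z^2 + a*z + z^3 + z^2)/(16*a^3 + 8*a^2*z - 7*a*z^2 + z^3)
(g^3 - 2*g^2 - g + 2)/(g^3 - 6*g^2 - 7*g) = (g^2 - 3*g + 2)/(g*(g - 7))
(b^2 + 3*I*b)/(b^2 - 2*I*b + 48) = b*(b + 3*I)/(b^2 - 2*I*b + 48)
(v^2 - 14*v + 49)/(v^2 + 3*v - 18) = (v^2 - 14*v + 49)/(v^2 + 3*v - 18)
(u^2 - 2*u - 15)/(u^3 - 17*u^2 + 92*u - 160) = (u + 3)/(u^2 - 12*u + 32)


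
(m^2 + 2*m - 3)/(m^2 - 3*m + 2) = (m + 3)/(m - 2)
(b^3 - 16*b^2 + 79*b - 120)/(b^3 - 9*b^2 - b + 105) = (b^2 - 11*b + 24)/(b^2 - 4*b - 21)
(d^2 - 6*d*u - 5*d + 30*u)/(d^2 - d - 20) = (d - 6*u)/(d + 4)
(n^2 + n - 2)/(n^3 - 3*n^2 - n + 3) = (n + 2)/(n^2 - 2*n - 3)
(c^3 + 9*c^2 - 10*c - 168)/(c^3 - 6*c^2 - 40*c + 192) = (c + 7)/(c - 8)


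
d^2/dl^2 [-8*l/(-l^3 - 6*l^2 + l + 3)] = 16*(l*(3*l^2 + 12*l - 1)^2 + (-3*l^2 - 3*l*(l + 2) - 12*l + 1)*(l^3 + 6*l^2 - l - 3))/(l^3 + 6*l^2 - l - 3)^3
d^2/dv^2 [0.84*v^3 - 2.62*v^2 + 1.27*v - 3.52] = 5.04*v - 5.24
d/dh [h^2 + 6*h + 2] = 2*h + 6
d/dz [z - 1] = 1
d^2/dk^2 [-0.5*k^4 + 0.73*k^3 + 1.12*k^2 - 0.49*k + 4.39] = -6.0*k^2 + 4.38*k + 2.24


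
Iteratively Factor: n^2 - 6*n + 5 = (n - 1)*(n - 5)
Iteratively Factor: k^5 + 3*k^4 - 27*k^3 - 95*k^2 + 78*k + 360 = (k - 2)*(k^4 + 5*k^3 - 17*k^2 - 129*k - 180) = (k - 2)*(k + 3)*(k^3 + 2*k^2 - 23*k - 60) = (k - 2)*(k + 3)^2*(k^2 - k - 20) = (k - 2)*(k + 3)^2*(k + 4)*(k - 5)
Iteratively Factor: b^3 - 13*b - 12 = (b + 1)*(b^2 - b - 12) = (b - 4)*(b + 1)*(b + 3)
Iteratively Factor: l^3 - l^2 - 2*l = (l + 1)*(l^2 - 2*l) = l*(l + 1)*(l - 2)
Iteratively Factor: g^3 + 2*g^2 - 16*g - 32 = (g + 4)*(g^2 - 2*g - 8) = (g + 2)*(g + 4)*(g - 4)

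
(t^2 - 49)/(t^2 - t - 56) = (t - 7)/(t - 8)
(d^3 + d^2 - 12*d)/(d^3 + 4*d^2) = (d - 3)/d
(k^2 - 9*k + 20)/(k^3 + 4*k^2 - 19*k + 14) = (k^2 - 9*k + 20)/(k^3 + 4*k^2 - 19*k + 14)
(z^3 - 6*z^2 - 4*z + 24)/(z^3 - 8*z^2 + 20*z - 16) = (z^2 - 4*z - 12)/(z^2 - 6*z + 8)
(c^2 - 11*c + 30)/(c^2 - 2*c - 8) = (-c^2 + 11*c - 30)/(-c^2 + 2*c + 8)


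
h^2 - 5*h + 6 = (h - 3)*(h - 2)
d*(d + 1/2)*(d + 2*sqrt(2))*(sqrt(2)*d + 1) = sqrt(2)*d^4 + sqrt(2)*d^3/2 + 5*d^3 + 5*d^2/2 + 2*sqrt(2)*d^2 + sqrt(2)*d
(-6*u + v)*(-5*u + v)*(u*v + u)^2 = 30*u^4*v^2 + 60*u^4*v + 30*u^4 - 11*u^3*v^3 - 22*u^3*v^2 - 11*u^3*v + u^2*v^4 + 2*u^2*v^3 + u^2*v^2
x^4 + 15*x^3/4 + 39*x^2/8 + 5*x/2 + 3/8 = (x + 1/4)*(x + 1)^2*(x + 3/2)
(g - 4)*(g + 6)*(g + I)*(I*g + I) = I*g^4 - g^3 + 3*I*g^3 - 3*g^2 - 22*I*g^2 + 22*g - 24*I*g + 24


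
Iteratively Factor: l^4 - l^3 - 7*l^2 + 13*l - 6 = (l - 2)*(l^3 + l^2 - 5*l + 3) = (l - 2)*(l + 3)*(l^2 - 2*l + 1) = (l - 2)*(l - 1)*(l + 3)*(l - 1)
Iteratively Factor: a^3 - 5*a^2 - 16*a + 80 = (a - 5)*(a^2 - 16) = (a - 5)*(a + 4)*(a - 4)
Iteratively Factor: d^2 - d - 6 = (d + 2)*(d - 3)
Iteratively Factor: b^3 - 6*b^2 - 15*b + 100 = (b - 5)*(b^2 - b - 20) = (b - 5)^2*(b + 4)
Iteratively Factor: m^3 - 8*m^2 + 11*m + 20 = (m - 4)*(m^2 - 4*m - 5) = (m - 4)*(m + 1)*(m - 5)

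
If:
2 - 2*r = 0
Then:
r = 1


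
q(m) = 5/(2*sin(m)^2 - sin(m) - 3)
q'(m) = 5*(-4*sin(m)*cos(m) + cos(m))/(2*sin(m)^2 - sin(m) - 3)^2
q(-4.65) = -2.49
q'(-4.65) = 0.23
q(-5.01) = -2.35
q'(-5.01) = -0.91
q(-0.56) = -2.63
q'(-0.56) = 3.65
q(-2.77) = -2.11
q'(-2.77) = -2.03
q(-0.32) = -2.01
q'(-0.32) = 1.73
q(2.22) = -1.98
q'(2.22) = 1.03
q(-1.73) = -79.48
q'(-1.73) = -991.26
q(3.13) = -1.66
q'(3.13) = -0.53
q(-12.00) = -1.69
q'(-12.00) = -0.55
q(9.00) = -1.63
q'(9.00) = 0.31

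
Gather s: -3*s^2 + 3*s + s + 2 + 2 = -3*s^2 + 4*s + 4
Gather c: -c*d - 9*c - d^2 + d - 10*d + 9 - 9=c*(-d - 9) - d^2 - 9*d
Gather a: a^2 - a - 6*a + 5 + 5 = a^2 - 7*a + 10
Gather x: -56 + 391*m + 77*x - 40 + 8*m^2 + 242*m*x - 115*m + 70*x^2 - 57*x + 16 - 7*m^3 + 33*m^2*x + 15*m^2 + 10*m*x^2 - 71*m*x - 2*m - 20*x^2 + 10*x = -7*m^3 + 23*m^2 + 274*m + x^2*(10*m + 50) + x*(33*m^2 + 171*m + 30) - 80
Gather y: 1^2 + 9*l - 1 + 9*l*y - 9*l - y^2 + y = -y^2 + y*(9*l + 1)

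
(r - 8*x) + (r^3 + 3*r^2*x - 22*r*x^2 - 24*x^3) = r^3 + 3*r^2*x - 22*r*x^2 + r - 24*x^3 - 8*x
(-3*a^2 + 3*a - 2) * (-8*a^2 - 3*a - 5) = 24*a^4 - 15*a^3 + 22*a^2 - 9*a + 10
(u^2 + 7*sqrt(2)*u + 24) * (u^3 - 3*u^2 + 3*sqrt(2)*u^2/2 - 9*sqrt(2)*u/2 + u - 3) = u^5 - 3*u^4 + 17*sqrt(2)*u^4/2 - 51*sqrt(2)*u^3/2 + 46*u^3 - 138*u^2 + 43*sqrt(2)*u^2 - 129*sqrt(2)*u + 24*u - 72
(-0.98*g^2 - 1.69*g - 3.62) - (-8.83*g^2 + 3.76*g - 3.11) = 7.85*g^2 - 5.45*g - 0.51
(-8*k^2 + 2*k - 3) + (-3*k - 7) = -8*k^2 - k - 10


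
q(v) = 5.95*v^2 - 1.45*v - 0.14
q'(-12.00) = -144.25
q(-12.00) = 874.06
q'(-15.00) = -179.95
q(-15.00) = 1360.36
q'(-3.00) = -37.15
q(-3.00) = 57.76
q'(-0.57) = -8.23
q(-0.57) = 2.62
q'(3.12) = 35.68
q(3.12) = 53.26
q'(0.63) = 6.05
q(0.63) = 1.31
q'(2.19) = 24.61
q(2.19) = 25.22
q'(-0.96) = -12.87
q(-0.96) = 6.74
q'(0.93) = 9.62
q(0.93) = 3.66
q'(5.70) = 66.38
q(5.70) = 184.91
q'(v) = 11.9*v - 1.45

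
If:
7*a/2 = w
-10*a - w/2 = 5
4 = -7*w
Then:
No Solution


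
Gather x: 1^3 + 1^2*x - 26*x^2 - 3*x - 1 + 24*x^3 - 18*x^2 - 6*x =24*x^3 - 44*x^2 - 8*x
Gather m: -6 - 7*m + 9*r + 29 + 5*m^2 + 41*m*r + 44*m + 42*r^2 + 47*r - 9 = 5*m^2 + m*(41*r + 37) + 42*r^2 + 56*r + 14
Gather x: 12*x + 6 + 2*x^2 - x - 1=2*x^2 + 11*x + 5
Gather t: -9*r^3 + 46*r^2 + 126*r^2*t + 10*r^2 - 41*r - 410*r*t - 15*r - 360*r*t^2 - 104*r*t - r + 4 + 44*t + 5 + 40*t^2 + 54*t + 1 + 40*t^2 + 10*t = -9*r^3 + 56*r^2 - 57*r + t^2*(80 - 360*r) + t*(126*r^2 - 514*r + 108) + 10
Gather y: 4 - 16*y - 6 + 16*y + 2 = 0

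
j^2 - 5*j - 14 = (j - 7)*(j + 2)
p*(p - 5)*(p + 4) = p^3 - p^2 - 20*p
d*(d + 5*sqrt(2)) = d^2 + 5*sqrt(2)*d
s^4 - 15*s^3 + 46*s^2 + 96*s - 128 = (s - 8)^2*(s - 1)*(s + 2)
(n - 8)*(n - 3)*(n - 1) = n^3 - 12*n^2 + 35*n - 24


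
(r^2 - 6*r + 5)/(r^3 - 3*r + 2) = (r - 5)/(r^2 + r - 2)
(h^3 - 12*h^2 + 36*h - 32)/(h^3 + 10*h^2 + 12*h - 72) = (h^2 - 10*h + 16)/(h^2 + 12*h + 36)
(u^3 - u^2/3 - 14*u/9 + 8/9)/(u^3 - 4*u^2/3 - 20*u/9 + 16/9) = (u - 1)/(u - 2)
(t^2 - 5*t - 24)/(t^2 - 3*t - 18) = (t - 8)/(t - 6)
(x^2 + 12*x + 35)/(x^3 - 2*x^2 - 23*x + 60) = (x + 7)/(x^2 - 7*x + 12)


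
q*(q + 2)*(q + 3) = q^3 + 5*q^2 + 6*q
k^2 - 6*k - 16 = (k - 8)*(k + 2)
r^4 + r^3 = r^3*(r + 1)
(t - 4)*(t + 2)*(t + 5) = t^3 + 3*t^2 - 18*t - 40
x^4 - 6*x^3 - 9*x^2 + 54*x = x*(x - 6)*(x - 3)*(x + 3)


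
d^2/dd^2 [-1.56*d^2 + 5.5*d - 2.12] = -3.12000000000000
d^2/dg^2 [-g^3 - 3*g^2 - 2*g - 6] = -6*g - 6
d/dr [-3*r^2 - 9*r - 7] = -6*r - 9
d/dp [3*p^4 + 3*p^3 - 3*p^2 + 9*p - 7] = 12*p^3 + 9*p^2 - 6*p + 9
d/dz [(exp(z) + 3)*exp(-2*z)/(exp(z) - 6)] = (-2*exp(2*z) - 3*exp(z) + 36)*exp(-2*z)/(exp(2*z) - 12*exp(z) + 36)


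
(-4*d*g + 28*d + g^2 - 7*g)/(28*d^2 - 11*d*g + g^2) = (7 - g)/(7*d - g)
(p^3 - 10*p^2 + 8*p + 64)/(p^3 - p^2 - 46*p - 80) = (p - 4)/(p + 5)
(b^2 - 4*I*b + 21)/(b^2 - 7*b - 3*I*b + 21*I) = (b^2 - 4*I*b + 21)/(b^2 - 7*b - 3*I*b + 21*I)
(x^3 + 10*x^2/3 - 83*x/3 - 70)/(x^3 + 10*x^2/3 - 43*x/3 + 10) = (3*x^2 - 8*x - 35)/(3*x^2 - 8*x + 5)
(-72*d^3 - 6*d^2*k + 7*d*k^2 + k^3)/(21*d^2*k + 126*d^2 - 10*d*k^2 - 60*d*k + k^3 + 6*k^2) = (-24*d^2 - 10*d*k - k^2)/(7*d*k + 42*d - k^2 - 6*k)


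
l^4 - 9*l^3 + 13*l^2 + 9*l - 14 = (l - 7)*(l - 2)*(l - 1)*(l + 1)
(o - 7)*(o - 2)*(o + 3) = o^3 - 6*o^2 - 13*o + 42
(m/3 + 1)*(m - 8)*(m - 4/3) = m^3/3 - 19*m^2/9 - 52*m/9 + 32/3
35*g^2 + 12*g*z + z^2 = (5*g + z)*(7*g + z)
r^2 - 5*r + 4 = (r - 4)*(r - 1)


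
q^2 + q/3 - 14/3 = (q - 2)*(q + 7/3)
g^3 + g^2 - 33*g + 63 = (g - 3)^2*(g + 7)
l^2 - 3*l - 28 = (l - 7)*(l + 4)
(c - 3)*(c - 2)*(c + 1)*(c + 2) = c^4 - 2*c^3 - 7*c^2 + 8*c + 12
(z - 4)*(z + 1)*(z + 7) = z^3 + 4*z^2 - 25*z - 28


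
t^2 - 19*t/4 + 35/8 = (t - 7/2)*(t - 5/4)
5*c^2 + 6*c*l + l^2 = (c + l)*(5*c + l)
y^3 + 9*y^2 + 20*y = y*(y + 4)*(y + 5)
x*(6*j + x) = 6*j*x + x^2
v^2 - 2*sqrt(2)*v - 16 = (v - 4*sqrt(2))*(v + 2*sqrt(2))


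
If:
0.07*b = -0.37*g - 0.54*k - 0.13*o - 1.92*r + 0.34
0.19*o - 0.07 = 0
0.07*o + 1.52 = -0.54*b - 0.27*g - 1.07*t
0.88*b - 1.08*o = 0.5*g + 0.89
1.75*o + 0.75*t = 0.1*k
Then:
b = -1.05397951142632*t - 0.837594873709095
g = -1.85500394011032*t - 4.04995645141222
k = 7.5*t + 6.44736842105263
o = 0.37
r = -1.71347394602049*t - 0.850186539598109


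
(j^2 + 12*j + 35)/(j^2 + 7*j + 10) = (j + 7)/(j + 2)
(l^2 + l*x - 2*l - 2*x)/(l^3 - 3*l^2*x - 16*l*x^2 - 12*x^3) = (2 - l)/(-l^2 + 4*l*x + 12*x^2)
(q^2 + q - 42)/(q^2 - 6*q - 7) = (-q^2 - q + 42)/(-q^2 + 6*q + 7)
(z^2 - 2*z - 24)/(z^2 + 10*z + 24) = (z - 6)/(z + 6)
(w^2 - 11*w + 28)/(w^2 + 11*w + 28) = (w^2 - 11*w + 28)/(w^2 + 11*w + 28)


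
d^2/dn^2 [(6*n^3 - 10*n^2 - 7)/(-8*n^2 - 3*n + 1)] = 6*(-114*n^3 + 546*n^2 + 162*n + 43)/(512*n^6 + 576*n^5 + 24*n^4 - 117*n^3 - 3*n^2 + 9*n - 1)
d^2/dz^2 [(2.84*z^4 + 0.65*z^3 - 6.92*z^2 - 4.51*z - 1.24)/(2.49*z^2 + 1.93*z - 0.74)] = (35.216568*z^6 + 81.8891279999999*z^5 + 32.074392*z^4 - 47.0736719999999*z^3 - 109.541268*z^2 - 83.479524*z - 34.268548)/(15.438249*z^6 + 35.898579*z^5 + 14.060781*z^4 - 14.148251*z^3 - 4.178706*z^2 + 3.170604*z - 0.405224)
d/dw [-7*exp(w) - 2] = -7*exp(w)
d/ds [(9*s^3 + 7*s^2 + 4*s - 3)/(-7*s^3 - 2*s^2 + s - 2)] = (31*s^4 + 74*s^3 - 102*s^2 - 40*s - 5)/(49*s^6 + 28*s^5 - 10*s^4 + 24*s^3 + 9*s^2 - 4*s + 4)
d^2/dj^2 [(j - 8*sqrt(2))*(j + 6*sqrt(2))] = 2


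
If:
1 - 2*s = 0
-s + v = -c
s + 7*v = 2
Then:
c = 2/7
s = 1/2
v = 3/14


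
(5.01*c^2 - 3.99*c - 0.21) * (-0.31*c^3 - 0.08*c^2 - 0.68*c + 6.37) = -1.5531*c^5 + 0.8361*c^4 - 3.0225*c^3 + 34.6437*c^2 - 25.2735*c - 1.3377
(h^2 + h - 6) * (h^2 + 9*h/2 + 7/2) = h^4 + 11*h^3/2 + 2*h^2 - 47*h/2 - 21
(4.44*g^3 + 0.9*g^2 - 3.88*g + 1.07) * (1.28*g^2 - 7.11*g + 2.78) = 5.6832*g^5 - 30.4164*g^4 + 0.977799999999999*g^3 + 31.4584*g^2 - 18.3941*g + 2.9746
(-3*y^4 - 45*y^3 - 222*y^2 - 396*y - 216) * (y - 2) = -3*y^5 - 39*y^4 - 132*y^3 + 48*y^2 + 576*y + 432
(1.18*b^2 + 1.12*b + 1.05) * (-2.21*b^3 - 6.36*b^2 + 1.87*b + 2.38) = -2.6078*b^5 - 9.98*b^4 - 7.2371*b^3 - 1.7752*b^2 + 4.6291*b + 2.499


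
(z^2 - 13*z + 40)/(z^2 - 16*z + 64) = (z - 5)/(z - 8)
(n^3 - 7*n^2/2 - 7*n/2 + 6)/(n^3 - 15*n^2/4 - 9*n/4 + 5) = 2*(2*n + 3)/(4*n + 5)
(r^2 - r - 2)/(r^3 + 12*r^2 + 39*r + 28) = (r - 2)/(r^2 + 11*r + 28)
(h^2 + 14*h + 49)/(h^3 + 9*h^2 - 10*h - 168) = (h + 7)/(h^2 + 2*h - 24)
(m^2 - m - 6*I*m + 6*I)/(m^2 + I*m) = (m^2 - m - 6*I*m + 6*I)/(m*(m + I))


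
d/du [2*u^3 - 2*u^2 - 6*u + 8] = 6*u^2 - 4*u - 6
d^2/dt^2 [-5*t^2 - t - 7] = -10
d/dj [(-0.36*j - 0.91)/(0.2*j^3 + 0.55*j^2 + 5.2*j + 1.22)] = (0.144*j^3 + 0.744*j^2 + 1.001*j + 4.2928)/(0.04*j^6 + 0.22*j^5 + 2.3825*j^4 + 6.208*j^3 + 28.382*j^2 + 12.688*j + 1.4884)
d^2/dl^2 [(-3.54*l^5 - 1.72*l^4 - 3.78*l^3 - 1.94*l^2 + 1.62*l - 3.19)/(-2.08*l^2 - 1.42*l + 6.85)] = (91.892736*l^7 + 182.17472*l^6 - 791.744736*l^5 - 1159.237512*l^4 + 3151.90732*l^3 + 996.526056*l^2 + 982.243644*l + 254.310692)/(8.998912*l^6 + 18.430464*l^5 - 76.325184*l^4 - 118.529672*l^3 + 251.35938*l^2 + 199.88985*l - 321.419125)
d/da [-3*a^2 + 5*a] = 5 - 6*a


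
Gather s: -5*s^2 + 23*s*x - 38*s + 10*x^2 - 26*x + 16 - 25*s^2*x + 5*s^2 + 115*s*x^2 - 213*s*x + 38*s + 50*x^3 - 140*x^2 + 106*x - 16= -25*s^2*x + s*(115*x^2 - 190*x) + 50*x^3 - 130*x^2 + 80*x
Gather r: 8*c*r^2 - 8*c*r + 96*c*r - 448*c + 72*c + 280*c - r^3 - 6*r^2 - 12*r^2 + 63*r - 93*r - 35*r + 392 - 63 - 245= -96*c - r^3 + r^2*(8*c - 18) + r*(88*c - 65) + 84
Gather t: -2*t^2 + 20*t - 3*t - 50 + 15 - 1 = -2*t^2 + 17*t - 36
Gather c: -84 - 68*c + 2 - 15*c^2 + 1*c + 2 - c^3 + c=-c^3 - 15*c^2 - 66*c - 80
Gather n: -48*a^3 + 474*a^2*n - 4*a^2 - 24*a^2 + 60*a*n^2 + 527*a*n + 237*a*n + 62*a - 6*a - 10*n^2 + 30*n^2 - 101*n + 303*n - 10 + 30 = -48*a^3 - 28*a^2 + 56*a + n^2*(60*a + 20) + n*(474*a^2 + 764*a + 202) + 20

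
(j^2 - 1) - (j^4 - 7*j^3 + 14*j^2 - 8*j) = -j^4 + 7*j^3 - 13*j^2 + 8*j - 1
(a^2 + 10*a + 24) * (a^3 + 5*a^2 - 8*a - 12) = a^5 + 15*a^4 + 66*a^3 + 28*a^2 - 312*a - 288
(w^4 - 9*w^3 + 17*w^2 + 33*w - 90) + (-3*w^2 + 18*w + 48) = w^4 - 9*w^3 + 14*w^2 + 51*w - 42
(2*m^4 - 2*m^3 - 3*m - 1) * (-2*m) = -4*m^5 + 4*m^4 + 6*m^2 + 2*m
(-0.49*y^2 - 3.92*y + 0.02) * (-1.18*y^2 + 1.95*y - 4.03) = 0.5782*y^4 + 3.6701*y^3 - 5.6929*y^2 + 15.8366*y - 0.0806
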